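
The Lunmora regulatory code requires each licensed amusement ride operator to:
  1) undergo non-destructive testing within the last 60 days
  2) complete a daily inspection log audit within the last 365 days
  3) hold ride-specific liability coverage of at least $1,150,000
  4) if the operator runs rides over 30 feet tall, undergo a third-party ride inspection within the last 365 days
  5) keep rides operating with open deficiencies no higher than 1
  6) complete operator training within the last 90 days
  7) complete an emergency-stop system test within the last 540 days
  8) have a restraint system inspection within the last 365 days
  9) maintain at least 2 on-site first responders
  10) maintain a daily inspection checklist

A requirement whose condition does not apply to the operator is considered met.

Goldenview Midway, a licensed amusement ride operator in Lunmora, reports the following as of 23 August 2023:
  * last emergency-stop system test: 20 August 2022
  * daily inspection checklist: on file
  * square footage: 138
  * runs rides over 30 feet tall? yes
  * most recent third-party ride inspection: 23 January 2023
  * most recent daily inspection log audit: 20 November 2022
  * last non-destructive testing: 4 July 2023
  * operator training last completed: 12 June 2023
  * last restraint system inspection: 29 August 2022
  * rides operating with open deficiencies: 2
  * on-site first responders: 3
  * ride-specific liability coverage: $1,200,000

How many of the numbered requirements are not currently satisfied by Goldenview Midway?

1. non-destructive testing 50 days ago vs limit 60 → met
2. daily inspection log audit 276 days ago vs limit 365 → met
3. ride-specific liability coverage $1,200,000 ≥ $1,150,000 → met
4. condition 'runs rides over 30 feet tall' holds; third-party ride inspection 212 days ago vs limit 365 → met
5. rides operating with open deficiencies 2 > 1 → not met
6. operator training 72 days ago vs limit 90 → met
7. emergency-stop system test 368 days ago vs limit 540 → met
8. restraint system inspection 359 days ago vs limit 365 → met
9. on-site first responders 3 ≥ 2 → met
10. daily inspection checklist present → met
Not met: 1 of 10

1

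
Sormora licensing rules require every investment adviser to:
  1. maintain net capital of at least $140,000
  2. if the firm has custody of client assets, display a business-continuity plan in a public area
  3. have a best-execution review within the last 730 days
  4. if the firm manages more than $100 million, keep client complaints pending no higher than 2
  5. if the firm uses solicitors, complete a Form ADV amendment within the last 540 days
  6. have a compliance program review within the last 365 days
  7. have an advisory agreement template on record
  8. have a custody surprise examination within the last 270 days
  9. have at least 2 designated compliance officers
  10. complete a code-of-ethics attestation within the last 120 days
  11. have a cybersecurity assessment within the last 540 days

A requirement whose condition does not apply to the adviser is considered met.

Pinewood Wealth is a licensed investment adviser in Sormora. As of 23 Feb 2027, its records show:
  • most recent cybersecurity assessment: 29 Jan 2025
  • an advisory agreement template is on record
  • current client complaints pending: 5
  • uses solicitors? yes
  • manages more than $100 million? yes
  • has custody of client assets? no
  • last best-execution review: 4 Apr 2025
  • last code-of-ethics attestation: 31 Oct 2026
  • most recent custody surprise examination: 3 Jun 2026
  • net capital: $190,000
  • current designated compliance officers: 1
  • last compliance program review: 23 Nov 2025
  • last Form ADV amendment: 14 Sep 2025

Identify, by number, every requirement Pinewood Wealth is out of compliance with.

4, 6, 9, 11

1. net capital $190,000 ≥ $140,000 → met
2. condition 'has custody of client assets' does not hold → requirement n/a → met
3. best-execution review 690 days ago vs limit 730 → met
4. condition 'manages more than $100 million' holds; client complaints pending 5 > 2 → not met
5. condition 'uses solicitors' holds; Form ADV amendment 527 days ago vs limit 540 → met
6. compliance program review 457 days ago vs limit 365 → not met
7. advisory agreement template present → met
8. custody surprise examination 265 days ago vs limit 270 → met
9. designated compliance officers 1 < 2 → not met
10. code-of-ethics attestation 115 days ago vs limit 120 → met
11. cybersecurity assessment 755 days ago vs limit 540 → not met
Not met: 4, 6, 9, 11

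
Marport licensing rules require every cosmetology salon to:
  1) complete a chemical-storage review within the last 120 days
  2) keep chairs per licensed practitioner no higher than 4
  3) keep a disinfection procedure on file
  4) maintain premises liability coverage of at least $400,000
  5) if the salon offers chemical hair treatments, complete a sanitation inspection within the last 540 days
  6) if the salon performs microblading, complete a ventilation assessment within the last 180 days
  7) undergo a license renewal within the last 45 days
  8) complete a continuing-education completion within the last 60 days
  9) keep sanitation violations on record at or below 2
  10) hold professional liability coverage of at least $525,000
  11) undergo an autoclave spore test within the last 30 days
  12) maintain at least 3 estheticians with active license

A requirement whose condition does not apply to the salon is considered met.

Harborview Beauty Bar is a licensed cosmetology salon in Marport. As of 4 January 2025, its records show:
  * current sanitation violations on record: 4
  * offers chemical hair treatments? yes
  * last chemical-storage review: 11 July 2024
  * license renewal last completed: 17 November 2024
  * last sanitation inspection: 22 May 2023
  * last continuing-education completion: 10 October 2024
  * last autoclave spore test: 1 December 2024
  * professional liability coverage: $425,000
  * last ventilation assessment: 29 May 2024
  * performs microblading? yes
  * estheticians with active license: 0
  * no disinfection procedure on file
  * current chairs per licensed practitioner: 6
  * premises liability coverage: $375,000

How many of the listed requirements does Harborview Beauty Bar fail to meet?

12

1. chemical-storage review 177 days ago vs limit 120 → not met
2. chairs per licensed practitioner 6 > 4 → not met
3. disinfection procedure absent → not met
4. premises liability coverage $375,000 < $400,000 → not met
5. condition 'offers chemical hair treatments' holds; sanitation inspection 593 days ago vs limit 540 → not met
6. condition 'performs microblading' holds; ventilation assessment 220 days ago vs limit 180 → not met
7. license renewal 48 days ago vs limit 45 → not met
8. continuing-education completion 86 days ago vs limit 60 → not met
9. sanitation violations on record 4 > 2 → not met
10. professional liability coverage $425,000 < $525,000 → not met
11. autoclave spore test 34 days ago vs limit 30 → not met
12. estheticians with active license 0 < 3 → not met
Not met: 12 of 12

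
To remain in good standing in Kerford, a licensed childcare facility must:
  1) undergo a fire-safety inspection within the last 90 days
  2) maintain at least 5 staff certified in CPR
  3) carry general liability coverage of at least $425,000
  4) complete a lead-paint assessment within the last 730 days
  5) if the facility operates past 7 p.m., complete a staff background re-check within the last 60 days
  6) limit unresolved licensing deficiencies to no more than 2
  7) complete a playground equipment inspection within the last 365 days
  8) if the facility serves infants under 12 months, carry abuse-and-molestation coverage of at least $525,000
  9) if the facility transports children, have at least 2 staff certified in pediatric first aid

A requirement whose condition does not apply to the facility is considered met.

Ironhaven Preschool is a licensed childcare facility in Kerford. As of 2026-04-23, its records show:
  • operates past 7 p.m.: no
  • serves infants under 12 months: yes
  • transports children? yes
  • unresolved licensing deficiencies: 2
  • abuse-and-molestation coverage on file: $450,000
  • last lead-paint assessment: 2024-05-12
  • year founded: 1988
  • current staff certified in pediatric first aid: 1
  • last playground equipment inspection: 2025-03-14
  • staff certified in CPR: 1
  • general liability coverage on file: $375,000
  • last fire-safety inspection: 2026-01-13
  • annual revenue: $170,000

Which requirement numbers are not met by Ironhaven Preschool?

1. fire-safety inspection 100 days ago vs limit 90 → not met
2. staff certified in CPR 1 < 5 → not met
3. general liability coverage $375,000 < $425,000 → not met
4. lead-paint assessment 711 days ago vs limit 730 → met
5. condition 'operates past 7 p.m.' does not hold → requirement n/a → met
6. unresolved licensing deficiencies 2 ≤ 2 → met
7. playground equipment inspection 405 days ago vs limit 365 → not met
8. condition 'serves infants under 12 months' holds; abuse-and-molestation coverage $450,000 < $525,000 → not met
9. condition 'transports children' holds; staff certified in pediatric first aid 1 < 2 → not met
Not met: 1, 2, 3, 7, 8, 9

1, 2, 3, 7, 8, 9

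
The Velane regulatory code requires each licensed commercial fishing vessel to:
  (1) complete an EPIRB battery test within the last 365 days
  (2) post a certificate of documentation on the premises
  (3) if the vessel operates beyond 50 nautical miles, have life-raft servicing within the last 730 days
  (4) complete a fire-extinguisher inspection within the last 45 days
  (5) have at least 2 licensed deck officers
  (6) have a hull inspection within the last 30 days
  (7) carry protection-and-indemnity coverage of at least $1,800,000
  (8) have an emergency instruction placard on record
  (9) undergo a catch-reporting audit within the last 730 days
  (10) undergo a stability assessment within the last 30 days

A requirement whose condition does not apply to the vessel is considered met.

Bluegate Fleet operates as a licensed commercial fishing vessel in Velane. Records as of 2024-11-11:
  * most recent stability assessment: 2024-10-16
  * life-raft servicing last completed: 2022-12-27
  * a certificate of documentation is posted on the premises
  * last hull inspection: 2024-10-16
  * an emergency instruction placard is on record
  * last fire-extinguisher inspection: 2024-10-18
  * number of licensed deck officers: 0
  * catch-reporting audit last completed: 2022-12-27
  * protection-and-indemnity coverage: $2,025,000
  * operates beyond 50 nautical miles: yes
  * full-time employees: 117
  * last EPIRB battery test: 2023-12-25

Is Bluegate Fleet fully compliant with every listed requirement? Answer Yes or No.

No

1. EPIRB battery test 322 days ago vs limit 365 → met
2. certificate of documentation present → met
3. condition 'operates beyond 50 nautical miles' holds; life-raft servicing 685 days ago vs limit 730 → met
4. fire-extinguisher inspection 24 days ago vs limit 45 → met
5. licensed deck officers 0 < 2 → not met
6. hull inspection 26 days ago vs limit 30 → met
7. protection-and-indemnity coverage $2,025,000 ≥ $1,800,000 → met
8. emergency instruction placard present → met
9. catch-reporting audit 685 days ago vs limit 730 → met
10. stability assessment 26 days ago vs limit 30 → met
Not met: 5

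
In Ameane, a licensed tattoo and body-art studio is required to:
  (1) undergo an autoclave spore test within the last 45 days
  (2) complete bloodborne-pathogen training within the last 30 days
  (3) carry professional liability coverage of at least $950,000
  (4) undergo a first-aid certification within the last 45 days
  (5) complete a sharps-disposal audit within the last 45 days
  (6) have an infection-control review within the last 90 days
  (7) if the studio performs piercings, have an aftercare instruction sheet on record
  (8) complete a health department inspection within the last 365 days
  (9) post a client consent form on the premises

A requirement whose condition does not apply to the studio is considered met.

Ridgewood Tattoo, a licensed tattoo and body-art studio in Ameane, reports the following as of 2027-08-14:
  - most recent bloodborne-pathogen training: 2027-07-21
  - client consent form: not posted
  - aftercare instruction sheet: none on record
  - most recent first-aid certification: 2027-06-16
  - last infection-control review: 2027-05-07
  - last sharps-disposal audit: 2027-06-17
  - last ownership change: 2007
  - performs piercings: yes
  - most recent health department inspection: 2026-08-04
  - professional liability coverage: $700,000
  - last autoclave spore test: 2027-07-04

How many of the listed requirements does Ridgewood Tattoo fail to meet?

7

1. autoclave spore test 41 days ago vs limit 45 → met
2. bloodborne-pathogen training 24 days ago vs limit 30 → met
3. professional liability coverage $700,000 < $950,000 → not met
4. first-aid certification 59 days ago vs limit 45 → not met
5. sharps-disposal audit 58 days ago vs limit 45 → not met
6. infection-control review 99 days ago vs limit 90 → not met
7. condition 'performs piercings' holds; aftercare instruction sheet absent → not met
8. health department inspection 375 days ago vs limit 365 → not met
9. client consent form absent → not met
Not met: 7 of 9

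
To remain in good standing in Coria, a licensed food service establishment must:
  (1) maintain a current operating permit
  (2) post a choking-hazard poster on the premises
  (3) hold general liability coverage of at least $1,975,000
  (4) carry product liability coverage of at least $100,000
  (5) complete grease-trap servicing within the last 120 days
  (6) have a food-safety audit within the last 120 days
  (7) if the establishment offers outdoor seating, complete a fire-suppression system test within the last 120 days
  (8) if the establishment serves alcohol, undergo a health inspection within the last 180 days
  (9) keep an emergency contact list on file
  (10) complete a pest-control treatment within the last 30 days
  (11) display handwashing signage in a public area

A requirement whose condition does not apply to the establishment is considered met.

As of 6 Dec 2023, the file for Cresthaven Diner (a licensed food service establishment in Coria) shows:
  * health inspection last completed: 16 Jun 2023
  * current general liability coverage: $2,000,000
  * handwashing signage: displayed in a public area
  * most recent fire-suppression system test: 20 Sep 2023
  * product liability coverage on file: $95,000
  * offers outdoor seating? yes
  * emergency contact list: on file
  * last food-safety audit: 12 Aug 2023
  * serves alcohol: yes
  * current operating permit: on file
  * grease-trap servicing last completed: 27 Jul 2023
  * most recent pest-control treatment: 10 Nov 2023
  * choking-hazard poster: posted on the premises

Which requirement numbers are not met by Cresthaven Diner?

4, 5

1. current operating permit present → met
2. choking-hazard poster present → met
3. general liability coverage $2,000,000 ≥ $1,975,000 → met
4. product liability coverage $95,000 < $100,000 → not met
5. grease-trap servicing 132 days ago vs limit 120 → not met
6. food-safety audit 116 days ago vs limit 120 → met
7. condition 'offers outdoor seating' holds; fire-suppression system test 77 days ago vs limit 120 → met
8. condition 'serves alcohol' holds; health inspection 173 days ago vs limit 180 → met
9. emergency contact list present → met
10. pest-control treatment 26 days ago vs limit 30 → met
11. handwashing signage present → met
Not met: 4, 5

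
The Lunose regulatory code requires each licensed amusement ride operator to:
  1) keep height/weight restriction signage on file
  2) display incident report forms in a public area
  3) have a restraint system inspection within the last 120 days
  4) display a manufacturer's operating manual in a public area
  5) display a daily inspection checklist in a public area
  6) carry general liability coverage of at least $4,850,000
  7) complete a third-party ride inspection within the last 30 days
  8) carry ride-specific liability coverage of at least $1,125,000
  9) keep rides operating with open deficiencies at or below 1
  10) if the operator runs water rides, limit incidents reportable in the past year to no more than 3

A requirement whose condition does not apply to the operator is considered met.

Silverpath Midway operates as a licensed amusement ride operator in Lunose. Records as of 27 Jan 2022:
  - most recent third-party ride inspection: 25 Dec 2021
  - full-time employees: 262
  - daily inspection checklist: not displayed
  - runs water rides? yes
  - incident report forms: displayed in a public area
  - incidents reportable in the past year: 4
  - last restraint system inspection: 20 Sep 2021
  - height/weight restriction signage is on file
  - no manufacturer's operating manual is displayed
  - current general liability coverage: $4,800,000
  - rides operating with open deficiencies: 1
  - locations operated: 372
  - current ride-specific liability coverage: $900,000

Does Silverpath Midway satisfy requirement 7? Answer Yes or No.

7. third-party ride inspection 33 days ago vs limit 30 → not met

No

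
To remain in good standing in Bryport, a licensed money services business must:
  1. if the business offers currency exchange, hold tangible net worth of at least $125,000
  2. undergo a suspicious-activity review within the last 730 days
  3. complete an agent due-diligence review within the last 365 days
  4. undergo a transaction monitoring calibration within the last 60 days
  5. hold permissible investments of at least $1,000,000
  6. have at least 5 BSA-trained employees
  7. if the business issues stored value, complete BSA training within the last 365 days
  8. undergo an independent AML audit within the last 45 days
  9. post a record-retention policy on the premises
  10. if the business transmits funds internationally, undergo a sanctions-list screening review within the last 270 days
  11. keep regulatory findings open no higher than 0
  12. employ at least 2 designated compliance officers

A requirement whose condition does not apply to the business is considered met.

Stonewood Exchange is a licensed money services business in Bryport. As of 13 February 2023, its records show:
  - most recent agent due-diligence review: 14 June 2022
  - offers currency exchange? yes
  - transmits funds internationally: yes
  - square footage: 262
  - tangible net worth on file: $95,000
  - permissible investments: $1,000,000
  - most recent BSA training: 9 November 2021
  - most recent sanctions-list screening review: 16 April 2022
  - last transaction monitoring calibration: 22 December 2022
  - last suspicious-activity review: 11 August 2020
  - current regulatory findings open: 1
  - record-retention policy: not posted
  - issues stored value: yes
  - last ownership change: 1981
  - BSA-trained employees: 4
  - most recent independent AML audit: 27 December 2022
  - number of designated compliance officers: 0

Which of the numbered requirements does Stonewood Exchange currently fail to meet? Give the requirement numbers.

1, 2, 6, 7, 8, 9, 10, 11, 12

1. condition 'offers currency exchange' holds; tangible net worth $95,000 < $125,000 → not met
2. suspicious-activity review 916 days ago vs limit 730 → not met
3. agent due-diligence review 244 days ago vs limit 365 → met
4. transaction monitoring calibration 53 days ago vs limit 60 → met
5. permissible investments $1,000,000 ≥ $1,000,000 → met
6. BSA-trained employees 4 < 5 → not met
7. condition 'issues stored value' holds; BSA training 461 days ago vs limit 365 → not met
8. independent AML audit 48 days ago vs limit 45 → not met
9. record-retention policy absent → not met
10. condition 'transmits funds internationally' holds; sanctions-list screening review 303 days ago vs limit 270 → not met
11. regulatory findings open 1 > 0 → not met
12. designated compliance officers 0 < 2 → not met
Not met: 1, 2, 6, 7, 8, 9, 10, 11, 12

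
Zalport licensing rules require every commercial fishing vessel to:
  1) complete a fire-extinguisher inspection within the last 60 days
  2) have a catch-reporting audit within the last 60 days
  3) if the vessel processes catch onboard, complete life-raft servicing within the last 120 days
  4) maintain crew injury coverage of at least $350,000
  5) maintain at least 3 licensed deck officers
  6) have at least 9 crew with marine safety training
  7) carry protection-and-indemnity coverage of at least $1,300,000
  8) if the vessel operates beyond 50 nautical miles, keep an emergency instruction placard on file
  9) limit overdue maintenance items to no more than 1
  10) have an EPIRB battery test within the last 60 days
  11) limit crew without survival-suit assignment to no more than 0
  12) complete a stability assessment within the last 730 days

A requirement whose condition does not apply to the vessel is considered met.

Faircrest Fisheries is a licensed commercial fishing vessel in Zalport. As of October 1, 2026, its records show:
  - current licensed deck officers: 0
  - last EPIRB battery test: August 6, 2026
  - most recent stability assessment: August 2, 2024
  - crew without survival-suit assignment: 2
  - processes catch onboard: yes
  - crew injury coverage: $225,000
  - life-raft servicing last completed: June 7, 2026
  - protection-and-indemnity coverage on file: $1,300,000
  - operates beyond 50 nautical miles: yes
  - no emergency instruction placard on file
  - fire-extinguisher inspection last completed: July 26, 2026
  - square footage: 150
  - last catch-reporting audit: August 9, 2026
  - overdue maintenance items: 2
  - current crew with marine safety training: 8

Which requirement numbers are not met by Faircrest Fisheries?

1, 4, 5, 6, 8, 9, 11, 12

1. fire-extinguisher inspection 67 days ago vs limit 60 → not met
2. catch-reporting audit 53 days ago vs limit 60 → met
3. condition 'processes catch onboard' holds; life-raft servicing 116 days ago vs limit 120 → met
4. crew injury coverage $225,000 < $350,000 → not met
5. licensed deck officers 0 < 3 → not met
6. crew with marine safety training 8 < 9 → not met
7. protection-and-indemnity coverage $1,300,000 ≥ $1,300,000 → met
8. condition 'operates beyond 50 nautical miles' holds; emergency instruction placard absent → not met
9. overdue maintenance items 2 > 1 → not met
10. EPIRB battery test 56 days ago vs limit 60 → met
11. crew without survival-suit assignment 2 > 0 → not met
12. stability assessment 790 days ago vs limit 730 → not met
Not met: 1, 4, 5, 6, 8, 9, 11, 12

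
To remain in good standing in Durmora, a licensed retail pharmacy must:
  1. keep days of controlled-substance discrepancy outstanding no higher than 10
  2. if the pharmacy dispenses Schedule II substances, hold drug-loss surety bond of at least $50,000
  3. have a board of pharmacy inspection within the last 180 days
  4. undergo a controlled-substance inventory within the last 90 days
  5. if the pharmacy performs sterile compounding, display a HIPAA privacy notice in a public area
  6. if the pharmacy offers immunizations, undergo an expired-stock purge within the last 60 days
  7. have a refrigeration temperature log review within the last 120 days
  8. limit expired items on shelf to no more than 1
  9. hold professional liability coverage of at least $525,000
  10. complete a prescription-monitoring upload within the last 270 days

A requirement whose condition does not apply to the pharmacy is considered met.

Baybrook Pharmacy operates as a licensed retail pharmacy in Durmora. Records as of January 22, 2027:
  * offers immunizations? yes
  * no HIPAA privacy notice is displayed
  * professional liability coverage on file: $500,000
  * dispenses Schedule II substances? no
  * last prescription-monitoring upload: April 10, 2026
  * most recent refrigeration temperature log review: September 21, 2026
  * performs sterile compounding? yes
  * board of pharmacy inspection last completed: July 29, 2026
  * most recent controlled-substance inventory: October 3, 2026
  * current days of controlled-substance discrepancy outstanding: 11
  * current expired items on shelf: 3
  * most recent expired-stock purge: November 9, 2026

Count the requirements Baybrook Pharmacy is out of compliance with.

8

1. days of controlled-substance discrepancy outstanding 11 > 10 → not met
2. condition 'dispenses Schedule II substances' does not hold → requirement n/a → met
3. board of pharmacy inspection 177 days ago vs limit 180 → met
4. controlled-substance inventory 111 days ago vs limit 90 → not met
5. condition 'performs sterile compounding' holds; HIPAA privacy notice absent → not met
6. condition 'offers immunizations' holds; expired-stock purge 74 days ago vs limit 60 → not met
7. refrigeration temperature log review 123 days ago vs limit 120 → not met
8. expired items on shelf 3 > 1 → not met
9. professional liability coverage $500,000 < $525,000 → not met
10. prescription-monitoring upload 287 days ago vs limit 270 → not met
Not met: 8 of 10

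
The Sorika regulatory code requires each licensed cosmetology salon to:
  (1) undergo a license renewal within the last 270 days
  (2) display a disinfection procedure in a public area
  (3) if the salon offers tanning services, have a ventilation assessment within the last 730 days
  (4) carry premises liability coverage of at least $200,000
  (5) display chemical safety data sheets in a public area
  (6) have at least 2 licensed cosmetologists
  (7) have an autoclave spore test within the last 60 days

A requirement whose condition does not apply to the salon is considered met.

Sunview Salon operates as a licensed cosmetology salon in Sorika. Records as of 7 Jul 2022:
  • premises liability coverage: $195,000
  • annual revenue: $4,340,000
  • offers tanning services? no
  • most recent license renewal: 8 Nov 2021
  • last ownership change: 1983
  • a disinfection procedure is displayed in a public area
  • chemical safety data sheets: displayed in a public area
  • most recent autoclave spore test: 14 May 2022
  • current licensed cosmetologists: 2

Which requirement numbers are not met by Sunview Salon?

1. license renewal 241 days ago vs limit 270 → met
2. disinfection procedure present → met
3. condition 'offers tanning services' does not hold → requirement n/a → met
4. premises liability coverage $195,000 < $200,000 → not met
5. chemical safety data sheets present → met
6. licensed cosmetologists 2 ≥ 2 → met
7. autoclave spore test 54 days ago vs limit 60 → met
Not met: 4

4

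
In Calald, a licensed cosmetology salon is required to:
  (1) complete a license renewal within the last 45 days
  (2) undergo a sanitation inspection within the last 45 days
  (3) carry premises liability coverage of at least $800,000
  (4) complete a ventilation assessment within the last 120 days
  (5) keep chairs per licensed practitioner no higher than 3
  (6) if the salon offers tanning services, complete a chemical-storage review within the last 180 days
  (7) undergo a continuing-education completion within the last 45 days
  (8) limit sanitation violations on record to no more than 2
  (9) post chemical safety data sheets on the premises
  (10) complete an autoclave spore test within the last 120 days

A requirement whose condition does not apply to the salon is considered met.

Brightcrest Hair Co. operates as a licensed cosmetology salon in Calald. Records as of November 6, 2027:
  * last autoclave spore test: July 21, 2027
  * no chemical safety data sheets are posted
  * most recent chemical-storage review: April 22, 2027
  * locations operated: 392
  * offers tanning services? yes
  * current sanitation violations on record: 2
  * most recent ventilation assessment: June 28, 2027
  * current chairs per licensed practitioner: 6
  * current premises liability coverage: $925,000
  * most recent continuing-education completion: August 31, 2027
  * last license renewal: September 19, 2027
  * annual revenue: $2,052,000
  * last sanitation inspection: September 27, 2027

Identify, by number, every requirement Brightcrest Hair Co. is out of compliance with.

1. license renewal 48 days ago vs limit 45 → not met
2. sanitation inspection 40 days ago vs limit 45 → met
3. premises liability coverage $925,000 ≥ $800,000 → met
4. ventilation assessment 131 days ago vs limit 120 → not met
5. chairs per licensed practitioner 6 > 3 → not met
6. condition 'offers tanning services' holds; chemical-storage review 198 days ago vs limit 180 → not met
7. continuing-education completion 67 days ago vs limit 45 → not met
8. sanitation violations on record 2 ≤ 2 → met
9. chemical safety data sheets absent → not met
10. autoclave spore test 108 days ago vs limit 120 → met
Not met: 1, 4, 5, 6, 7, 9

1, 4, 5, 6, 7, 9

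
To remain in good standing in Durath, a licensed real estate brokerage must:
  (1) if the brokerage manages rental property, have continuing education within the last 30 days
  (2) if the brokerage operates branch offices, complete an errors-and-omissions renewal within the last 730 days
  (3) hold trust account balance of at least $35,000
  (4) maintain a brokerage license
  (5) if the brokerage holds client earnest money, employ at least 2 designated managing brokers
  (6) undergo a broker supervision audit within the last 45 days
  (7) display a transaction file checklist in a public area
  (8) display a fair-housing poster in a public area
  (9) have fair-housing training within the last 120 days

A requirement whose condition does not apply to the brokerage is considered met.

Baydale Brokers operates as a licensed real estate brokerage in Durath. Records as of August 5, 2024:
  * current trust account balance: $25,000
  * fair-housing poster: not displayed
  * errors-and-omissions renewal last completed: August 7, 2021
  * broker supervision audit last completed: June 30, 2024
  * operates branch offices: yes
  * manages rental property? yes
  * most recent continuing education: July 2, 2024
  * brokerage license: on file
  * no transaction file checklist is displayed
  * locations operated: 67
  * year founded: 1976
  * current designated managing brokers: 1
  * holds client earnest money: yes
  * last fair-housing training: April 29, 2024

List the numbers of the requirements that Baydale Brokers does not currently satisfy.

1. condition 'manages rental property' holds; continuing education 34 days ago vs limit 30 → not met
2. condition 'operates branch offices' holds; errors-and-omissions renewal 1094 days ago vs limit 730 → not met
3. trust account balance $25,000 < $35,000 → not met
4. brokerage license present → met
5. condition 'holds client earnest money' holds; designated managing brokers 1 < 2 → not met
6. broker supervision audit 36 days ago vs limit 45 → met
7. transaction file checklist absent → not met
8. fair-housing poster absent → not met
9. fair-housing training 98 days ago vs limit 120 → met
Not met: 1, 2, 3, 5, 7, 8

1, 2, 3, 5, 7, 8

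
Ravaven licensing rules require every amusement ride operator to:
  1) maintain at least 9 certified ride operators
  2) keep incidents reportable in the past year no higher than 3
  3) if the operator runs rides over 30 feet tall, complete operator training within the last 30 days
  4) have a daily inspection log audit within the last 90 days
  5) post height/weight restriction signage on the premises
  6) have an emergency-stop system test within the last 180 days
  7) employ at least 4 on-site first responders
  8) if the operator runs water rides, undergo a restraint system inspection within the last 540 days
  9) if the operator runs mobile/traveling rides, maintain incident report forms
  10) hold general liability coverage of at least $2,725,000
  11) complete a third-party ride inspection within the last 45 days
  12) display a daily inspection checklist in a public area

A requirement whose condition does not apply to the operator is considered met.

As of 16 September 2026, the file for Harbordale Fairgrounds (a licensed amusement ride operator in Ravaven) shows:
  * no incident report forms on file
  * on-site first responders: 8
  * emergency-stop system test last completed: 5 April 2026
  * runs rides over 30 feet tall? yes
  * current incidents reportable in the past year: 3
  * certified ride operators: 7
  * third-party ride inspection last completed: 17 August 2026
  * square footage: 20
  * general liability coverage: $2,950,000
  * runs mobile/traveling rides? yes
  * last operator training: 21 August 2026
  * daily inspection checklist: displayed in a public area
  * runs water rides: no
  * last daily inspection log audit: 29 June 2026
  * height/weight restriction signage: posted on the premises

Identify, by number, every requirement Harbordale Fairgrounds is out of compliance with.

1. certified ride operators 7 < 9 → not met
2. incidents reportable in the past year 3 ≤ 3 → met
3. condition 'runs rides over 30 feet tall' holds; operator training 26 days ago vs limit 30 → met
4. daily inspection log audit 79 days ago vs limit 90 → met
5. height/weight restriction signage present → met
6. emergency-stop system test 164 days ago vs limit 180 → met
7. on-site first responders 8 ≥ 4 → met
8. condition 'runs water rides' does not hold → requirement n/a → met
9. condition 'runs mobile/traveling rides' holds; incident report forms absent → not met
10. general liability coverage $2,950,000 ≥ $2,725,000 → met
11. third-party ride inspection 30 days ago vs limit 45 → met
12. daily inspection checklist present → met
Not met: 1, 9

1, 9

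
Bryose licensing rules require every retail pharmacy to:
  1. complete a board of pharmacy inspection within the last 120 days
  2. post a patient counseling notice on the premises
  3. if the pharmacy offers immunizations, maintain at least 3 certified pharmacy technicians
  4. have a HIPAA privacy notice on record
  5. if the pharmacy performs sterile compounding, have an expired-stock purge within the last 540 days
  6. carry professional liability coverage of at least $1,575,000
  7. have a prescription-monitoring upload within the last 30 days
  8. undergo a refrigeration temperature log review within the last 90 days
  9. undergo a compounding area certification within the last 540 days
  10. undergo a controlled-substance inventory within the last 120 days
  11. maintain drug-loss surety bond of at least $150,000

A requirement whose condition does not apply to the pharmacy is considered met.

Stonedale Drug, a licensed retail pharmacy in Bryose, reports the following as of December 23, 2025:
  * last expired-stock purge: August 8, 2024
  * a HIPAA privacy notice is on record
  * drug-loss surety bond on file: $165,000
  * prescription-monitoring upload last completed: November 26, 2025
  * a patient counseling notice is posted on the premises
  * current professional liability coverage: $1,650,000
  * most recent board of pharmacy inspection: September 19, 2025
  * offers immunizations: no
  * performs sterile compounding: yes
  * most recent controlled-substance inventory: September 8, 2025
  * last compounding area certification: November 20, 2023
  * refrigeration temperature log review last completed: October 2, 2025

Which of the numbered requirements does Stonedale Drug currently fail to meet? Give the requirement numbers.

1. board of pharmacy inspection 95 days ago vs limit 120 → met
2. patient counseling notice present → met
3. condition 'offers immunizations' does not hold → requirement n/a → met
4. HIPAA privacy notice present → met
5. condition 'performs sterile compounding' holds; expired-stock purge 502 days ago vs limit 540 → met
6. professional liability coverage $1,650,000 ≥ $1,575,000 → met
7. prescription-monitoring upload 27 days ago vs limit 30 → met
8. refrigeration temperature log review 82 days ago vs limit 90 → met
9. compounding area certification 764 days ago vs limit 540 → not met
10. controlled-substance inventory 106 days ago vs limit 120 → met
11. drug-loss surety bond $165,000 ≥ $150,000 → met
Not met: 9

9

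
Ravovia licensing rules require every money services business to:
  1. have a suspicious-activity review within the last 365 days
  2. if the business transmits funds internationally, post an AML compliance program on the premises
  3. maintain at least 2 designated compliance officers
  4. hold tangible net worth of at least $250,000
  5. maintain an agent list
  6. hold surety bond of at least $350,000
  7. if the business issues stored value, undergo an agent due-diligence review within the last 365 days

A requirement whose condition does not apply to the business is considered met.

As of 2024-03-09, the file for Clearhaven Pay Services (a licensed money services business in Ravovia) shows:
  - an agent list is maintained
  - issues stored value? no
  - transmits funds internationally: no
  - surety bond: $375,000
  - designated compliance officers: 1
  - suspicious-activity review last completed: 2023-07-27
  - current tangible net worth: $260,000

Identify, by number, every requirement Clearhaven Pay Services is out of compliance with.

1. suspicious-activity review 226 days ago vs limit 365 → met
2. condition 'transmits funds internationally' does not hold → requirement n/a → met
3. designated compliance officers 1 < 2 → not met
4. tangible net worth $260,000 ≥ $250,000 → met
5. agent list present → met
6. surety bond $375,000 ≥ $350,000 → met
7. condition 'issues stored value' does not hold → requirement n/a → met
Not met: 3

3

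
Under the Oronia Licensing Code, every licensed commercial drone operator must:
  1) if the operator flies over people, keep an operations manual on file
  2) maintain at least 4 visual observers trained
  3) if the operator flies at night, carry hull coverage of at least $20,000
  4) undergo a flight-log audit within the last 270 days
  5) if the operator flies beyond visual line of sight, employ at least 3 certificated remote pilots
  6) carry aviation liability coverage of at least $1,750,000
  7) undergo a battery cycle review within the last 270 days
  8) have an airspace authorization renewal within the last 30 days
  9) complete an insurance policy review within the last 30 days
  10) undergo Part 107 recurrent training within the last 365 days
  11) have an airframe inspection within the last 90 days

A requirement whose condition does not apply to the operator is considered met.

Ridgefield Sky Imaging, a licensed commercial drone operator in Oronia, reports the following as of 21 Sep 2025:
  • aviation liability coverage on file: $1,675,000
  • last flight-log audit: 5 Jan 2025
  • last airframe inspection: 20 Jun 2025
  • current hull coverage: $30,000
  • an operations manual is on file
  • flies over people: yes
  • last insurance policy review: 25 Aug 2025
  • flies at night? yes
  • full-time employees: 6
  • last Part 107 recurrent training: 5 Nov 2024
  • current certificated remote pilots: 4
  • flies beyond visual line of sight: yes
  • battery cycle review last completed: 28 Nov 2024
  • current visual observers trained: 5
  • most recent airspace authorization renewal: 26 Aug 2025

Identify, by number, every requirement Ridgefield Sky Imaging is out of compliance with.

1. condition 'flies over people' holds; operations manual present → met
2. visual observers trained 5 ≥ 4 → met
3. condition 'flies at night' holds; hull coverage $30,000 ≥ $20,000 → met
4. flight-log audit 259 days ago vs limit 270 → met
5. condition 'flies beyond visual line of sight' holds; certificated remote pilots 4 ≥ 3 → met
6. aviation liability coverage $1,675,000 < $1,750,000 → not met
7. battery cycle review 297 days ago vs limit 270 → not met
8. airspace authorization renewal 26 days ago vs limit 30 → met
9. insurance policy review 27 days ago vs limit 30 → met
10. Part 107 recurrent training 320 days ago vs limit 365 → met
11. airframe inspection 93 days ago vs limit 90 → not met
Not met: 6, 7, 11

6, 7, 11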